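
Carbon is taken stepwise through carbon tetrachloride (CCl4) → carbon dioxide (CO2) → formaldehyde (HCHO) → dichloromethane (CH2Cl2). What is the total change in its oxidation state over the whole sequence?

Carbon oxidation states along the series — carbon tetrachloride: +4, carbon dioxide: +4, formaldehyde: 0, dichloromethane: 0.
Net change = 0 − (+4) = -4.

-4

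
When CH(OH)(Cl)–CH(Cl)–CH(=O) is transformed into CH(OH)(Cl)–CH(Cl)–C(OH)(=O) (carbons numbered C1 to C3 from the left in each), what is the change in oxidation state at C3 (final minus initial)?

+2

Before: C3 has 1 bond to C, 1 bond to H, 2 bonds to O → oxidation state +1.
After: C3 has 1 bond to C, 3 bonds to O → oxidation state +3.
Δ = +3 − (+1) = +2, so this is an oxidation at C3.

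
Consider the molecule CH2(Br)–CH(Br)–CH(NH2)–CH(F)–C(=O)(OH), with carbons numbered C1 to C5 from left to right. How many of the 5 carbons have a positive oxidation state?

Assign +1 per bond to O/N/halogen, −1 per bond to H or an electropositive element, and 0 per bond to carbon. Tallying each carbon:
C1: 1C, 2H, 1Br → 0 − 2 + 1 = -1
C2: 2C, 1H, 1Br → 0 − 1 + 1 = 0
C3: 2C, 1H, 1N → 0 − 1 + 1 = 0
C4: 2C, 1H, 1F → 0 − 1 + 1 = 0
C5: 1C, 3O → 0 + 3 = +3
1 carbon (C5) meets the condition.

1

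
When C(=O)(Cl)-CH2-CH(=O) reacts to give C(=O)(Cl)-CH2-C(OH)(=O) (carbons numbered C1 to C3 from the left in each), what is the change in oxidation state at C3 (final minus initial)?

Before: C3 has 1 bond to C, 1 bond to H, 2 bonds to O → oxidation state +1.
After: C3 has 1 bond to C, 3 bonds to O → oxidation state +3.
Δ = +3 − (+1) = +2, so this is an oxidation at C3.

+2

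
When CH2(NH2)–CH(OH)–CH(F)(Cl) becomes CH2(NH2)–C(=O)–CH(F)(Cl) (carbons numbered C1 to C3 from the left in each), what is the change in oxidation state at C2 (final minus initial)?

Before: C2 has 2 bonds to C, 1 bond to H, 1 bond to O → oxidation state 0.
After: C2 has 2 bonds to C, 2 bonds to O → oxidation state +2.
Δ = +2 − (0) = +2, so this is an oxidation at C2.

+2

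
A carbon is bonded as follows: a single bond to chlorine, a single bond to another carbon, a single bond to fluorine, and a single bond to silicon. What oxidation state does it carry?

Count +1 for every bond to an atom more electronegative than carbon and −1 for every bond to one less electronegative; C–C bonds are 0.
The carbon has one bond to C (0), one bond to F (+1), one bond to Cl (+1), one bond to Si (-1).
Oxidation state = 0 + 1 + 1 − 1 = +1.

+1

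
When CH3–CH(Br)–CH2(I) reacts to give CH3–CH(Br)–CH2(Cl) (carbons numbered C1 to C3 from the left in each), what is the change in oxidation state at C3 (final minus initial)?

0

Before: C3 has 1 bond to C, 2 bonds to H, 1 bond to I → oxidation state -1.
After: C3 has 1 bond to C, 2 bonds to H, 1 bond to Cl → oxidation state -1.
Δ = -1 − (-1) = 0, so no net redox change at C3.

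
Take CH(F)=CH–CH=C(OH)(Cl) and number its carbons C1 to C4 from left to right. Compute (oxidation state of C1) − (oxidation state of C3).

+1

C1: 2C, 1H, 1F → 0 − 1 + 1 = 0
C3: 3C, 1H → 0 − 1 = -1
Difference: 0 − (-1) = +1.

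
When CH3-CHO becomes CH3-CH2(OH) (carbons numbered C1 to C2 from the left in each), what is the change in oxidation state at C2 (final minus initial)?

Before: C2 has 1 bond to C, 1 bond to H, 2 bonds to O → oxidation state +1.
After: C2 has 1 bond to C, 2 bonds to H, 1 bond to O → oxidation state -1.
Δ = -1 − (+1) = -2, so this is a reduction at C2.

-2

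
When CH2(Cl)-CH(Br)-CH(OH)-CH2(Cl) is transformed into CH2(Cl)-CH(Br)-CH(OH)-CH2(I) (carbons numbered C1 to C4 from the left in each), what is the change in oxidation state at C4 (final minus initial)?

Before: C4 has 1 bond to C, 2 bonds to H, 1 bond to Cl → oxidation state -1.
After: C4 has 1 bond to C, 2 bonds to H, 1 bond to I → oxidation state -1.
Δ = -1 − (-1) = 0, so no net redox change at C4.

0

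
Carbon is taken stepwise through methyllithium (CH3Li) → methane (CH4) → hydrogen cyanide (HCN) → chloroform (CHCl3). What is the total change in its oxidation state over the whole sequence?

Carbon oxidation states along the series — methyllithium: -4, methane: -4, hydrogen cyanide: +2, chloroform: +2.
Net change = +2 − (-4) = +6.

+6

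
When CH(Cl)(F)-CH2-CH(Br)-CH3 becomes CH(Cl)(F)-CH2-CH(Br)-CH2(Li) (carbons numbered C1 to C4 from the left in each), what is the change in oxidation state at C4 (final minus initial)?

0

Before: C4 has 1 bond to C, 3 bonds to H → oxidation state -3.
After: C4 has 1 bond to C, 2 bonds to H, 1 bond to Li → oxidation state -3.
Δ = -3 − (-3) = 0, so no net redox change at C4.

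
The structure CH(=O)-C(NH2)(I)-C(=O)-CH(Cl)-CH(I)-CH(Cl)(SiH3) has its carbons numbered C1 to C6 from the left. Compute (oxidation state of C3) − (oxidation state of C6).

+3

C3: 2C, 2O → 0 + 2 = +2
C6: 1C, 1H, 1Cl, 1Si → 0 − 1 + 1 − 1 = -1
Difference: +2 − (-1) = +3.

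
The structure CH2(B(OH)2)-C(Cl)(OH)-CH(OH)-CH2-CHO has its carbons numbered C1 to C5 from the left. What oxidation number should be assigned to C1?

-3

C1 has one bond to C (0), one bond to B (-1), one bond to H (-1), one bond to H (-1).
Oxidation state = 0 − 1 − 1 − 1 = -3.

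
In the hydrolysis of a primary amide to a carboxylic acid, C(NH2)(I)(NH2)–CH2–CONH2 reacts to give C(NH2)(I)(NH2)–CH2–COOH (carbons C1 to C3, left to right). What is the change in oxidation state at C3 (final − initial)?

Before: C3 has 1 bond to C, 2 bonds to O, 1 bond to N → oxidation state +3.
After: C3 has 1 bond to C, 3 bonds to O → oxidation state +3.
Δ = +3 − (+3) = 0, so no net redox change at C3.

0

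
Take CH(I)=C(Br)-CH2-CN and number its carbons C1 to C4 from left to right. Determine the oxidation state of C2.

C2 has a double bond to C (2×0 = 0), one bond to C (0), one bond to Br (+1).
Oxidation state = 0 + 0 + 1 = +1.

+1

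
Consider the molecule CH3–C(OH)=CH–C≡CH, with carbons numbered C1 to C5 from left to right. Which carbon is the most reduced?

Bonds to more-electronegative neighbours contribute +1 each, bonds to H or metals contribute −1 each, and C–C bonds contribute 0. Tallying each carbon:
C1: 1C, 3H → 0 − 3 = -3
C2: 3C, 1O → 0 + 1 = +1
C3: 3C, 1H → 0 − 1 = -1
C4: 4C → 0 = 0
C5: 3C, 1H → 0 − 1 = -1
The most reduced carbon is C1 at -3.

C1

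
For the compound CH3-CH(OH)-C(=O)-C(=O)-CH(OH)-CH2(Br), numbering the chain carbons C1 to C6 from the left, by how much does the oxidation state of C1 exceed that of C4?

C1: 1C, 3H → 0 − 3 = -3
C4: 2C, 2O → 0 + 2 = +2
Difference: -3 − (+2) = -5.

-5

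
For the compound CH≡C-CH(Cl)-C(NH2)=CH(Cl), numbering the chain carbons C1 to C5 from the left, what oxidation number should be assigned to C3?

0

Bonds to more-electronegative neighbours contribute +1 each, bonds to H or metals contribute −1 each, and C–C bonds contribute 0.
C3 has one bond to C (0), one bond to C (0), one bond to H (-1), one bond to Cl (+1).
Oxidation state = 0 + 0 − 1 + 1 = 0.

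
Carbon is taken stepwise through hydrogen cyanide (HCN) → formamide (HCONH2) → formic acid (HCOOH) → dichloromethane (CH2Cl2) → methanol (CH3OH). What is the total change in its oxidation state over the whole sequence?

Carbon oxidation states along the series — hydrogen cyanide: +2, formamide: +2, formic acid: +2, dichloromethane: 0, methanol: -2.
Net change = -2 − (+2) = -4.

-4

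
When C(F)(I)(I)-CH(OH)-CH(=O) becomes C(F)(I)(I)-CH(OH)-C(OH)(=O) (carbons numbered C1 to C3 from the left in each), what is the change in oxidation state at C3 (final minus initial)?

Before: C3 has 1 bond to C, 1 bond to H, 2 bonds to O → oxidation state +1.
After: C3 has 1 bond to C, 3 bonds to O → oxidation state +3.
Δ = +3 − (+1) = +2, so this is an oxidation at C3.

+2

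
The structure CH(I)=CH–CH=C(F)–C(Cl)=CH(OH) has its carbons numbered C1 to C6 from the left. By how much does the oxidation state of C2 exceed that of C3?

0

C2: 3C, 1H → 0 − 1 = -1
C3: 3C, 1H → 0 − 1 = -1
Difference: -1 − (-1) = 0.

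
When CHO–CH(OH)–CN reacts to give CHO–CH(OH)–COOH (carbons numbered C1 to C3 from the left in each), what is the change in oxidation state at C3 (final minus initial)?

0

Before: C3 has 1 bond to C, 3 bonds to N → oxidation state +3.
After: C3 has 1 bond to C, 3 bonds to O → oxidation state +3.
Δ = +3 − (+3) = 0, so no net redox change at C3.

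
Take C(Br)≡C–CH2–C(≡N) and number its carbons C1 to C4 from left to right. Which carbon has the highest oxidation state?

C4

Count +1 for every bond to an atom more electronegative than carbon and −1 for every bond to one less electronegative; C–C bonds are 0. Tallying each carbon:
C1: 3C, 1Br → 0 + 1 = +1
C2: 4C → 0 = 0
C3: 2C, 2H → 0 − 2 = -2
C4: 1C, 3N → 0 + 3 = +3
The most oxidised carbon is C4 at +3.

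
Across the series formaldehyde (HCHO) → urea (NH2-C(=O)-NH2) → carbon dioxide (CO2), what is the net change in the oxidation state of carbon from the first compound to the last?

+4

Carbon oxidation states along the series — formaldehyde: 0, urea: +4, carbon dioxide: +4.
Net change = +4 − (0) = +4.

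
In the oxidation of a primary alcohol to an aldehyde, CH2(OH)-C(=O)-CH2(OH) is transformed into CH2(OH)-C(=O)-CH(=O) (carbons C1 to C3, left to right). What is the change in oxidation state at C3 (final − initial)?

Before: C3 has 1 bond to C, 2 bonds to H, 1 bond to O → oxidation state -1.
After: C3 has 1 bond to C, 1 bond to H, 2 bonds to O → oxidation state +1.
Δ = +1 − (-1) = +2, so this is an oxidation at C3.

+2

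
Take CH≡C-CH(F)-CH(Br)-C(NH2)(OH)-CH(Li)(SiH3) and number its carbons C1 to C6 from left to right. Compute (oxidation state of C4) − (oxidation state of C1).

C4: 2C, 1H, 1Br → 0 − 1 + 1 = 0
C1: 3C, 1H → 0 − 1 = -1
Difference: 0 − (-1) = +1.

+1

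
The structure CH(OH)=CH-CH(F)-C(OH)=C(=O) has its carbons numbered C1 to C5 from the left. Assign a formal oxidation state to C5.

Bonds to more-electronegative neighbours contribute +1 each, bonds to H or metals contribute −1 each, and C–C bonds contribute 0.
C5 has a double bond to C (2×0 = 0), a double bond to O (2×+1 = +2).
Oxidation state = 0 + 2 = +2.

+2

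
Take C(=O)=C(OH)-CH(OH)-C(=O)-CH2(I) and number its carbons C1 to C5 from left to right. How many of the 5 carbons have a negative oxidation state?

Each bond to a more electronegative atom (O, N, halogen) counts +1, each bond to a less electronegative atom (H, metal, B, Si) counts −1, and each C–C bond counts 0. Tallying each carbon:
C1: 2C, 2O → 0 + 2 = +2
C2: 3C, 1O → 0 + 1 = +1
C3: 2C, 1H, 1O → 0 − 1 + 1 = 0
C4: 2C, 2O → 0 + 2 = +2
C5: 1C, 2H, 1I → 0 − 2 + 1 = -1
1 carbon (C5) meets the condition.

1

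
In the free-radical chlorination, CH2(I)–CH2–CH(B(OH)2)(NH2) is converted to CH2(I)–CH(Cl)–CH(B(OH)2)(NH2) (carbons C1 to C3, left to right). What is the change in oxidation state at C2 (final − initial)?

+2

Before: C2 has 2 bonds to C, 2 bonds to H → oxidation state -2.
After: C2 has 2 bonds to C, 1 bond to H, 1 bond to Cl → oxidation state 0.
Δ = 0 − (-2) = +2, so this is an oxidation at C2.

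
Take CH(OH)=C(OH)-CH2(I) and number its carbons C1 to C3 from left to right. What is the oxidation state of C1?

0

Bonds to more-electronegative neighbours contribute +1 each, bonds to H or metals contribute −1 each, and C–C bonds contribute 0.
C1 has a double bond to C (2×0 = 0), one bond to H (-1), one bond to O (+1).
Oxidation state = 0 − 1 + 1 = 0.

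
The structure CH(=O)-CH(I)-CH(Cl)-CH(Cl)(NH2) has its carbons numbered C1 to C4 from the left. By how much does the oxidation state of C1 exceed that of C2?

+1

C1: 1C, 1H, 2O → 0 − 1 + 2 = +1
C2: 2C, 1H, 1I → 0 − 1 + 1 = 0
Difference: +1 − (0) = +1.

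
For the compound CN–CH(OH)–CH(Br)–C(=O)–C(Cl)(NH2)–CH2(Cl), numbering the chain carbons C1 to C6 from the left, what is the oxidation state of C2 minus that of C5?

C2: 2C, 1H, 1O → 0 − 1 + 1 = 0
C5: 2C, 1N, 1Cl → 0 + 1 + 1 = +2
Difference: 0 − (+2) = -2.

-2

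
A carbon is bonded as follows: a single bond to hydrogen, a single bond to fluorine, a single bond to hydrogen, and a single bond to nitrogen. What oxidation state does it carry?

Count +1 for every bond to an atom more electronegative than carbon and −1 for every bond to one less electronegative; C–C bonds are 0.
The carbon has one bond to N (+1), one bond to F (+1), one bond to H (-1), one bond to H (-1).
Oxidation state = +1 + 1 − 1 − 1 = 0.

0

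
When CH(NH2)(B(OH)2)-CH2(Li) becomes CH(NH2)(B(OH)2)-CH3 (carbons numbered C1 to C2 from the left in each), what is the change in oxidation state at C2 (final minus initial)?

Before: C2 has 1 bond to C, 2 bonds to H, 1 bond to Li → oxidation state -3.
After: C2 has 1 bond to C, 3 bonds to H → oxidation state -3.
Δ = -3 − (-3) = 0, so no net redox change at C2.

0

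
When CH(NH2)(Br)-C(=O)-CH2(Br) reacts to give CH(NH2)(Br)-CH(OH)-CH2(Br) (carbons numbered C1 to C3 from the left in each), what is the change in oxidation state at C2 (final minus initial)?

-2

Before: C2 has 2 bonds to C, 2 bonds to O → oxidation state +2.
After: C2 has 2 bonds to C, 1 bond to H, 1 bond to O → oxidation state 0.
Δ = 0 − (+2) = -2, so this is a reduction at C2.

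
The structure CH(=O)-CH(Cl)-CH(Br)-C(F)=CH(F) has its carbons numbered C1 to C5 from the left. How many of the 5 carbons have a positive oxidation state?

Assign +1 per bond to O/N/halogen, −1 per bond to H or an electropositive element, and 0 per bond to carbon. Tallying each carbon:
C1: 1C, 1H, 2O → 0 − 1 + 2 = +1
C2: 2C, 1H, 1Cl → 0 − 1 + 1 = 0
C3: 2C, 1H, 1Br → 0 − 1 + 1 = 0
C4: 3C, 1F → 0 + 1 = +1
C5: 2C, 1H, 1F → 0 − 1 + 1 = 0
2 carbons (C1, C4) meet the condition.

2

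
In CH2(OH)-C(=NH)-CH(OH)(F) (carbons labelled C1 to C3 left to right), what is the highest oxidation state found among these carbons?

+2

Tallying each carbon's bonds:
C1: 1C, 2H, 1O → 0 − 2 + 1 = -1
C2: 2C, 2N → 0 + 2 = +2
C3: 1C, 1H, 1O, 1F → 0 − 1 + 1 + 1 = +1
The highest value is +2.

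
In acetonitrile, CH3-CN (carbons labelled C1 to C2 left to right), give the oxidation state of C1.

-3

Each bond to a more electronegative atom (O, N, halogen) counts +1, each bond to a less electronegative atom (H, metal, B, Si) counts −1, and each C–C bond counts 0.
C1 has one bond to H (-1), one bond to H (-1), one bond to H (-1), one bond to C (0).
Oxidation state = -1 − 1 − 1 + 0 = -3.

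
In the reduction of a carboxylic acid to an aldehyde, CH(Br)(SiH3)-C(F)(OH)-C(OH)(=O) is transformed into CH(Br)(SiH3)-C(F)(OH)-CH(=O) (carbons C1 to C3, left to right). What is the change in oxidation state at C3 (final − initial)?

Before: C3 has 1 bond to C, 3 bonds to O → oxidation state +3.
After: C3 has 1 bond to C, 1 bond to H, 2 bonds to O → oxidation state +1.
Δ = +1 − (+3) = -2, so this is a reduction at C3.

-2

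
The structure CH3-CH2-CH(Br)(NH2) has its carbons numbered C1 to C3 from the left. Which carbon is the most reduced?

Assign +1 per bond to O/N/halogen, −1 per bond to H or an electropositive element, and 0 per bond to carbon. Tallying each carbon:
C1: 1C, 3H → 0 − 3 = -3
C2: 2C, 2H → 0 − 2 = -2
C3: 1C, 1H, 1N, 1Br → 0 − 1 + 1 + 1 = +1
The most reduced carbon is C1 at -3.

C1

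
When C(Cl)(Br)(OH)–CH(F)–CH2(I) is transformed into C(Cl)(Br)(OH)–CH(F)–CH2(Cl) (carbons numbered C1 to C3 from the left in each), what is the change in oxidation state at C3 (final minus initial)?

0

Before: C3 has 1 bond to C, 2 bonds to H, 1 bond to I → oxidation state -1.
After: C3 has 1 bond to C, 2 bonds to H, 1 bond to Cl → oxidation state -1.
Δ = -1 − (-1) = 0, so no net redox change at C3.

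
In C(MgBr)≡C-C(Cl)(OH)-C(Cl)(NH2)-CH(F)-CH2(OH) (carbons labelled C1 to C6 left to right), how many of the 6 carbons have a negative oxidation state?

Tallying each carbon's bonds:
C1: 3C, 1Mg → 0 − 1 = -1
C2: 4C → 0 = 0
C3: 2C, 1O, 1Cl → 0 + 1 + 1 = +2
C4: 2C, 1N, 1Cl → 0 + 1 + 1 = +2
C5: 2C, 1H, 1F → 0 − 1 + 1 = 0
C6: 1C, 2H, 1O → 0 − 2 + 1 = -1
2 carbons (C1, C6) meet the condition.

2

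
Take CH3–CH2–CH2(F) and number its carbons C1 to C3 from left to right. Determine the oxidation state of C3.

-1

C3 has one bond to C (0), one bond to H (-1), one bond to H (-1), one bond to F (+1).
Oxidation state = 0 − 1 − 1 + 1 = -1.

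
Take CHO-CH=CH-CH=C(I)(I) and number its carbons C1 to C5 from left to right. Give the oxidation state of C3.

Each bond to a more electronegative atom (O, N, halogen) counts +1, each bond to a less electronegative atom (H, metal, B, Si) counts −1, and each C–C bond counts 0.
C3 has a double bond to C (2×0 = 0), one bond to C (0), one bond to H (-1).
Oxidation state = 0 + 0 − 1 = -1.

-1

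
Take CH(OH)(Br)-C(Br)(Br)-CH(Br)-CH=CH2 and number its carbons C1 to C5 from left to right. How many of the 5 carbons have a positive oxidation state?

2

Tallying each carbon's bonds:
C1: 1C, 1H, 1O, 1Br → 0 − 1 + 1 + 1 = +1
C2: 2C, 2Br → 0 + 2 = +2
C3: 2C, 1H, 1Br → 0 − 1 + 1 = 0
C4: 3C, 1H → 0 − 1 = -1
C5: 2C, 2H → 0 − 2 = -2
2 carbons (C1, C2) meet the condition.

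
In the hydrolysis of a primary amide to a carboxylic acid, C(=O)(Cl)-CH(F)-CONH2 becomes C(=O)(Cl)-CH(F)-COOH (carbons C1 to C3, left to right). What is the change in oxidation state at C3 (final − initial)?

Before: C3 has 1 bond to C, 2 bonds to O, 1 bond to N → oxidation state +3.
After: C3 has 1 bond to C, 3 bonds to O → oxidation state +3.
Δ = +3 − (+3) = 0, so no net redox change at C3.

0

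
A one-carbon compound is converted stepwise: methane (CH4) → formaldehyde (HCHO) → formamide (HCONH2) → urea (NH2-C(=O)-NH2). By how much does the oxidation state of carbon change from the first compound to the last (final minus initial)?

+8

Carbon oxidation states along the series — methane: -4, formaldehyde: 0, formamide: +2, urea: +4.
Net change = +4 − (-4) = +8.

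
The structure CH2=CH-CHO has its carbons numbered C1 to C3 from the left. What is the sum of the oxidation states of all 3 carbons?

-2

Each bond to a more electronegative atom (O, N, halogen) counts +1, each bond to a less electronegative atom (H, metal, B, Si) counts −1, and each C–C bond counts 0. Tallying each carbon:
C1: 2C, 2H → 0 − 2 = -2
C2: 3C, 1H → 0 − 1 = -1
C3: 1C, 1H, 2O → 0 − 1 + 2 = +1
Sum = -2 − 1 + 1 = -2.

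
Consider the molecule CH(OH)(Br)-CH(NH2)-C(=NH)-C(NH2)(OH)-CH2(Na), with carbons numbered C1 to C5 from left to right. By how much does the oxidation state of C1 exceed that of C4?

-1

C1: 1C, 1H, 1O, 1Br → 0 − 1 + 1 + 1 = +1
C4: 2C, 1O, 1N → 0 + 1 + 1 = +2
Difference: +1 − (+2) = -1.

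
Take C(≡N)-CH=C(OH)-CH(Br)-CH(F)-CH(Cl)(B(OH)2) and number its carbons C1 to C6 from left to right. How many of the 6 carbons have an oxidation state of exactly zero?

2

Tallying each carbon's bonds:
C1: 1C, 3N → 0 + 3 = +3
C2: 3C, 1H → 0 − 1 = -1
C3: 3C, 1O → 0 + 1 = +1
C4: 2C, 1H, 1Br → 0 − 1 + 1 = 0
C5: 2C, 1H, 1F → 0 − 1 + 1 = 0
C6: 1C, 1H, 1Cl, 1B → 0 − 1 + 1 − 1 = -1
2 carbons (C4, C5) meet the condition.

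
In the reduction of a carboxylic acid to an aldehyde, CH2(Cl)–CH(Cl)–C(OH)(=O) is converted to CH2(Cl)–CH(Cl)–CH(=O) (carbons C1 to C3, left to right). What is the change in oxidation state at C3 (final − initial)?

Before: C3 has 1 bond to C, 3 bonds to O → oxidation state +3.
After: C3 has 1 bond to C, 1 bond to H, 2 bonds to O → oxidation state +1.
Δ = +1 − (+3) = -2, so this is a reduction at C3.

-2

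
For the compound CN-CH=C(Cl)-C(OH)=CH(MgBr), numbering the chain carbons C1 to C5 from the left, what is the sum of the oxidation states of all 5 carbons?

Tallying each carbon's bonds:
C1: 1C, 3N → 0 + 3 = +3
C2: 3C, 1H → 0 − 1 = -1
C3: 3C, 1Cl → 0 + 1 = +1
C4: 3C, 1O → 0 + 1 = +1
C5: 2C, 1H, 1Mg → 0 − 1 − 1 = -2
Sum = +3 − 1 + 1 + 1 − 2 = +2.

+2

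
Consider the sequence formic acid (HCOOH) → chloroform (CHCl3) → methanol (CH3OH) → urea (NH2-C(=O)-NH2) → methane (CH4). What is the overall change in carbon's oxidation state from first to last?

Carbon oxidation states along the series — formic acid: +2, chloroform: +2, methanol: -2, urea: +4, methane: -4.
Net change = -4 − (+2) = -6.

-6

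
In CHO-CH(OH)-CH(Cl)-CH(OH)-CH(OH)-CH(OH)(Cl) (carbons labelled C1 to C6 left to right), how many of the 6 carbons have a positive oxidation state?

Bonds to more-electronegative neighbours contribute +1 each, bonds to H or metals contribute −1 each, and C–C bonds contribute 0. Tallying each carbon:
C1: 1C, 1H, 2O → 0 − 1 + 2 = +1
C2: 2C, 1H, 1O → 0 − 1 + 1 = 0
C3: 2C, 1H, 1Cl → 0 − 1 + 1 = 0
C4: 2C, 1H, 1O → 0 − 1 + 1 = 0
C5: 2C, 1H, 1O → 0 − 1 + 1 = 0
C6: 1C, 1H, 1O, 1Cl → 0 − 1 + 1 + 1 = +1
2 carbons (C1, C6) meet the condition.

2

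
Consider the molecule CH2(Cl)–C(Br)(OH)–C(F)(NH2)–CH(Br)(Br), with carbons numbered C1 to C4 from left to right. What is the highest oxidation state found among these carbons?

+2

Tallying each carbon's bonds:
C1: 1C, 2H, 1Cl → 0 − 2 + 1 = -1
C2: 2C, 1O, 1Br → 0 + 1 + 1 = +2
C3: 2C, 1N, 1F → 0 + 1 + 1 = +2
C4: 1C, 1H, 2Br → 0 − 1 + 2 = +1
The highest value is +2.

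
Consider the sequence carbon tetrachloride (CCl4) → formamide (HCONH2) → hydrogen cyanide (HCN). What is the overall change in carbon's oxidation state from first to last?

-2

Carbon oxidation states along the series — carbon tetrachloride: +4, formamide: +2, hydrogen cyanide: +2.
Net change = +2 − (+4) = -2.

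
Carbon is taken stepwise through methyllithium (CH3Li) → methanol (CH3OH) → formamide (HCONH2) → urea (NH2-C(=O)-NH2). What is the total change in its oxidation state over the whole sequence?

+8

Carbon oxidation states along the series — methyllithium: -4, methanol: -2, formamide: +2, urea: +4.
Net change = +4 − (-4) = +8.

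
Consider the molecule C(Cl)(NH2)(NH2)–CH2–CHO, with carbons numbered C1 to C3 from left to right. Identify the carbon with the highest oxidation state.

C1

Each bond to a more electronegative atom (O, N, halogen) counts +1, each bond to a less electronegative atom (H, metal, B, Si) counts −1, and each C–C bond counts 0. Tallying each carbon:
C1: 1C, 2N, 1Cl → 0 + 2 + 1 = +3
C2: 2C, 2H → 0 − 2 = -2
C3: 1C, 1H, 2O → 0 − 1 + 2 = +1
The most oxidised carbon is C1 at +3.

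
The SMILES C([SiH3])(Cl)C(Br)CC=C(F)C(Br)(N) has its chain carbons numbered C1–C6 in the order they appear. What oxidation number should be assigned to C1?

-1

Assign +1 per bond to O/N/halogen, −1 per bond to H or an electropositive element, and 0 per bond to carbon.
C1 has one bond to C (0), one bond to Si (-1), one bond to Cl (+1), one bond to H (-1).
Oxidation state = 0 − 1 + 1 − 1 = -1.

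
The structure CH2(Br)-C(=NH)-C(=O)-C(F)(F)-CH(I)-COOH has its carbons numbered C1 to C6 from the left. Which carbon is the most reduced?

C1

Tallying each carbon's bonds:
C1: 1C, 2H, 1Br → 0 − 2 + 1 = -1
C2: 2C, 2N → 0 + 2 = +2
C3: 2C, 2O → 0 + 2 = +2
C4: 2C, 2F → 0 + 2 = +2
C5: 2C, 1H, 1I → 0 − 1 + 1 = 0
C6: 1C, 3O → 0 + 3 = +3
The most reduced carbon is C1 at -1.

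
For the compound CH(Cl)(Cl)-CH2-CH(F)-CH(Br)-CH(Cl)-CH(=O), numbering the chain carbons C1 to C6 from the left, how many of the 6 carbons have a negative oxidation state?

1

Each bond to a more electronegative atom (O, N, halogen) counts +1, each bond to a less electronegative atom (H, metal, B, Si) counts −1, and each C–C bond counts 0. Tallying each carbon:
C1: 1C, 1H, 2Cl → 0 − 1 + 2 = +1
C2: 2C, 2H → 0 − 2 = -2
C3: 2C, 1H, 1F → 0 − 1 + 1 = 0
C4: 2C, 1H, 1Br → 0 − 1 + 1 = 0
C5: 2C, 1H, 1Cl → 0 − 1 + 1 = 0
C6: 1C, 1H, 2O → 0 − 1 + 2 = +1
1 carbon (C2) meets the condition.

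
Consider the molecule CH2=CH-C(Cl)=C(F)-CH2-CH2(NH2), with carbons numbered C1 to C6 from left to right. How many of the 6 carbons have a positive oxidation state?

Tallying each carbon's bonds:
C1: 2C, 2H → 0 − 2 = -2
C2: 3C, 1H → 0 − 1 = -1
C3: 3C, 1Cl → 0 + 1 = +1
C4: 3C, 1F → 0 + 1 = +1
C5: 2C, 2H → 0 − 2 = -2
C6: 1C, 2H, 1N → 0 − 2 + 1 = -1
2 carbons (C3, C4) meet the condition.

2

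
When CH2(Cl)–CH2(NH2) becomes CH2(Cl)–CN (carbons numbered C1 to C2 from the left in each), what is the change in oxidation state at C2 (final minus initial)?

+4

Before: C2 has 1 bond to C, 2 bonds to H, 1 bond to N → oxidation state -1.
After: C2 has 1 bond to C, 3 bonds to N → oxidation state +3.
Δ = +3 − (-1) = +4, so this is an oxidation at C2.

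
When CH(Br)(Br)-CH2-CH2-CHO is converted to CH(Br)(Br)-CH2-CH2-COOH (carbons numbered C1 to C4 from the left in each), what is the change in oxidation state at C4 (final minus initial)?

Before: C4 has 1 bond to C, 1 bond to H, 2 bonds to O → oxidation state +1.
After: C4 has 1 bond to C, 3 bonds to O → oxidation state +3.
Δ = +3 − (+1) = +2, so this is an oxidation at C4.

+2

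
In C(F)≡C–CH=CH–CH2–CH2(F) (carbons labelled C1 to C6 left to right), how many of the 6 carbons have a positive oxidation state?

1

Tallying each carbon's bonds:
C1: 3C, 1F → 0 + 1 = +1
C2: 4C → 0 = 0
C3: 3C, 1H → 0 − 1 = -1
C4: 3C, 1H → 0 − 1 = -1
C5: 2C, 2H → 0 − 2 = -2
C6: 1C, 2H, 1F → 0 − 2 + 1 = -1
1 carbon (C1) meets the condition.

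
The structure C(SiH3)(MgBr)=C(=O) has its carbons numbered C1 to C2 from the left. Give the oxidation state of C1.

-2

C1 has a double bond to C (2×0 = 0), one bond to Si (-1), one bond to Mg (-1).
Oxidation state = 0 − 1 − 1 = -2.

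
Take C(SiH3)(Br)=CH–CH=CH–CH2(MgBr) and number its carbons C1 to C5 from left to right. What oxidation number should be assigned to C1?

C1 has a double bond to C (2×0 = 0), one bond to Si (-1), one bond to Br (+1).
Oxidation state = 0 − 1 + 1 = 0.

0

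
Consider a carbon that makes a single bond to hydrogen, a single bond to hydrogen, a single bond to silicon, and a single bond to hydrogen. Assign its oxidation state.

Assign +1 per bond to O/N/halogen, −1 per bond to H or an electropositive element, and 0 per bond to carbon.
The carbon has one bond to H (-1), one bond to H (-1), one bond to Si (-1), one bond to H (-1).
Oxidation state = -1 − 1 − 1 − 1 = -4.

-4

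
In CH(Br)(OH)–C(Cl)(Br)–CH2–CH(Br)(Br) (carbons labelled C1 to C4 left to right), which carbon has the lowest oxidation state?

Tallying each carbon's bonds:
C1: 1C, 1H, 1O, 1Br → 0 − 1 + 1 + 1 = +1
C2: 2C, 1Cl, 1Br → 0 + 1 + 1 = +2
C3: 2C, 2H → 0 − 2 = -2
C4: 1C, 1H, 2Br → 0 − 1 + 2 = +1
The most reduced carbon is C3 at -2.

C3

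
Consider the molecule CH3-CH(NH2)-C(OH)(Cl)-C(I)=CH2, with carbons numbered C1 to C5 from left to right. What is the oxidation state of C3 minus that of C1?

C3: 2C, 1O, 1Cl → 0 + 1 + 1 = +2
C1: 1C, 3H → 0 − 3 = -3
Difference: +2 − (-3) = +5.

+5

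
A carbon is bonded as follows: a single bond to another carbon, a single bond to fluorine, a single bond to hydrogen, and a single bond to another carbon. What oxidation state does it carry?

Count +1 for every bond to an atom more electronegative than carbon and −1 for every bond to one less electronegative; C–C bonds are 0.
The carbon has one bond to C (0), one bond to C (0), one bond to H (-1), one bond to F (+1).
Oxidation state = 0 + 0 − 1 + 1 = 0.

0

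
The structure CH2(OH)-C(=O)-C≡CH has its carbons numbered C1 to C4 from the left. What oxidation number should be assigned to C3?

0

C3 has one bond to C (0), a triple bond to C (3×0 = 0).
Oxidation state = 0 + 0 = 0.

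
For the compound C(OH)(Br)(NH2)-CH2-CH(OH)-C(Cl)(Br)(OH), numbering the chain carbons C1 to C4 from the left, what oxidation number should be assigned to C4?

+3

Assign +1 per bond to O/N/halogen, −1 per bond to H or an electropositive element, and 0 per bond to carbon.
C4 has one bond to C (0), one bond to Cl (+1), one bond to Br (+1), one bond to O (+1).
Oxidation state = 0 + 1 + 1 + 1 = +3.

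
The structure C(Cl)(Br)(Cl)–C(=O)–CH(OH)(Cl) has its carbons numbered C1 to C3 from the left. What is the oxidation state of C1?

Count +1 for every bond to an atom more electronegative than carbon and −1 for every bond to one less electronegative; C–C bonds are 0.
C1 has one bond to C (0), one bond to Cl (+1), one bond to Br (+1), one bond to Cl (+1).
Oxidation state = 0 + 1 + 1 + 1 = +3.

+3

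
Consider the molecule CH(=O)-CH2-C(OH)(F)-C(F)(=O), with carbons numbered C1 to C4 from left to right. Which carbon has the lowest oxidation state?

Tallying each carbon's bonds:
C1: 1C, 1H, 2O → 0 − 1 + 2 = +1
C2: 2C, 2H → 0 − 2 = -2
C3: 2C, 1O, 1F → 0 + 1 + 1 = +2
C4: 1C, 2O, 1F → 0 + 2 + 1 = +3
The most reduced carbon is C2 at -2.

C2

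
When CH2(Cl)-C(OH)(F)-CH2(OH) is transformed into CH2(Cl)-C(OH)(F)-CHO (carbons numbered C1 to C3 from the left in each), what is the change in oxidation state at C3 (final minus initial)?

+2

Before: C3 has 1 bond to C, 2 bonds to H, 1 bond to O → oxidation state -1.
After: C3 has 1 bond to C, 1 bond to H, 2 bonds to O → oxidation state +1.
Δ = +1 − (-1) = +2, so this is an oxidation at C3.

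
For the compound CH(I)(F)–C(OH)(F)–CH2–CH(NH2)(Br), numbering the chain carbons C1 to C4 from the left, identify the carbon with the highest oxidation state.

Assign +1 per bond to O/N/halogen, −1 per bond to H or an electropositive element, and 0 per bond to carbon. Tallying each carbon:
C1: 1C, 1H, 1F, 1I → 0 − 1 + 1 + 1 = +1
C2: 2C, 1O, 1F → 0 + 1 + 1 = +2
C3: 2C, 2H → 0 − 2 = -2
C4: 1C, 1H, 1N, 1Br → 0 − 1 + 1 + 1 = +1
The most oxidised carbon is C2 at +2.

C2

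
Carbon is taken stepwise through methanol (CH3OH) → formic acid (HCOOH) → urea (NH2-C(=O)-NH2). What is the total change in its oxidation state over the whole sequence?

+6

Carbon oxidation states along the series — methanol: -2, formic acid: +2, urea: +4.
Net change = +4 − (-2) = +6.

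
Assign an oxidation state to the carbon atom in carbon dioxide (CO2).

+4

Assign +1 per bond to O/N/halogen, −1 per bond to H or an electropositive element, and 0 per bond to carbon.
The carbon has a double bond to O (2×+1 = +2), a double bond to O (2×+1 = +2).
Oxidation state = +2 + 2 = +4.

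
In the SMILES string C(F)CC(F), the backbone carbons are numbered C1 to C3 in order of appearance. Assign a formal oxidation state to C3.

Assign +1 per bond to O/N/halogen, −1 per bond to H or an electropositive element, and 0 per bond to carbon.
C3 has one bond to C (0), one bond to H (-1), one bond to F (+1), one bond to H (-1).
Oxidation state = 0 − 1 + 1 − 1 = -1.

-1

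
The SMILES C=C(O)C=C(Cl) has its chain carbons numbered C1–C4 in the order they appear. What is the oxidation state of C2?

C2 has a double bond to C (2×0 = 0), one bond to C (0), one bond to O (+1).
Oxidation state = 0 + 0 + 1 = +1.

+1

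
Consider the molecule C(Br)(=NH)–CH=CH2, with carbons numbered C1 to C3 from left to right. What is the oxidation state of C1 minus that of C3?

+5

C1: 1C, 2N, 1Br → 0 + 2 + 1 = +3
C3: 2C, 2H → 0 − 2 = -2
Difference: +3 − (-2) = +5.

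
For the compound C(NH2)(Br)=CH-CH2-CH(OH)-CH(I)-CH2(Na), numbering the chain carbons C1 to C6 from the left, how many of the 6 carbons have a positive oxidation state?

1

Tallying each carbon's bonds:
C1: 2C, 1N, 1Br → 0 + 1 + 1 = +2
C2: 3C, 1H → 0 − 1 = -1
C3: 2C, 2H → 0 − 2 = -2
C4: 2C, 1H, 1O → 0 − 1 + 1 = 0
C5: 2C, 1H, 1I → 0 − 1 + 1 = 0
C6: 1C, 2H, 1Na → 0 − 2 − 1 = -3
1 carbon (C1) meets the condition.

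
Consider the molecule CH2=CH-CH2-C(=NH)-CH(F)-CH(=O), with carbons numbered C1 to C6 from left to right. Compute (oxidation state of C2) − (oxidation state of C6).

C2: 3C, 1H → 0 − 1 = -1
C6: 1C, 1H, 2O → 0 − 1 + 2 = +1
Difference: -1 − (+1) = -2.

-2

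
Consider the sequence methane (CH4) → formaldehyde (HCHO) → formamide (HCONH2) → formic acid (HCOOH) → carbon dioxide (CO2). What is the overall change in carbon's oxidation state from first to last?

+8

Carbon oxidation states along the series — methane: -4, formaldehyde: 0, formamide: +2, formic acid: +2, carbon dioxide: +4.
Net change = +4 − (-4) = +8.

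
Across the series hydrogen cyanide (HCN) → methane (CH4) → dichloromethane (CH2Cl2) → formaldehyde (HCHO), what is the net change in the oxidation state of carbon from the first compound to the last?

-2

Carbon oxidation states along the series — hydrogen cyanide: +2, methane: -4, dichloromethane: 0, formaldehyde: 0.
Net change = 0 − (+2) = -2.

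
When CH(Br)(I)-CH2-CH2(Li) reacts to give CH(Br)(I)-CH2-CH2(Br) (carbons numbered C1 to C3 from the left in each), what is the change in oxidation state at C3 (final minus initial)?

+2

Before: C3 has 1 bond to C, 2 bonds to H, 1 bond to Li → oxidation state -3.
After: C3 has 1 bond to C, 2 bonds to H, 1 bond to Br → oxidation state -1.
Δ = -1 − (-3) = +2, so this is an oxidation at C3.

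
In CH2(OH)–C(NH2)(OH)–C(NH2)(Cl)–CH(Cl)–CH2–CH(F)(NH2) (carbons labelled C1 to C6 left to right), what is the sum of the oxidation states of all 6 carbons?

+2

Tallying each carbon's bonds:
C1: 1C, 2H, 1O → 0 − 2 + 1 = -1
C2: 2C, 1O, 1N → 0 + 1 + 1 = +2
C3: 2C, 1N, 1Cl → 0 + 1 + 1 = +2
C4: 2C, 1H, 1Cl → 0 − 1 + 1 = 0
C5: 2C, 2H → 0 − 2 = -2
C6: 1C, 1H, 1N, 1F → 0 − 1 + 1 + 1 = +1
Sum = -1 + 2 + 2 + 0 − 2 + 1 = +2.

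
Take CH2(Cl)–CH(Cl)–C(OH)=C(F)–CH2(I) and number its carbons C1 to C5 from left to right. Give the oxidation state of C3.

Count +1 for every bond to an atom more electronegative than carbon and −1 for every bond to one less electronegative; C–C bonds are 0.
C3 has one bond to C (0), a double bond to C (2×0 = 0), one bond to O (+1).
Oxidation state = 0 + 0 + 1 = +1.

+1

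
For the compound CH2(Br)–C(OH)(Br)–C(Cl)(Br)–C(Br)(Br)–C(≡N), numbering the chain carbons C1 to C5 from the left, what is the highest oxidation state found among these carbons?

Tallying each carbon's bonds:
C1: 1C, 2H, 1Br → 0 − 2 + 1 = -1
C2: 2C, 1O, 1Br → 0 + 1 + 1 = +2
C3: 2C, 1Cl, 1Br → 0 + 1 + 1 = +2
C4: 2C, 2Br → 0 + 2 = +2
C5: 1C, 3N → 0 + 3 = +3
The highest value is +3.

+3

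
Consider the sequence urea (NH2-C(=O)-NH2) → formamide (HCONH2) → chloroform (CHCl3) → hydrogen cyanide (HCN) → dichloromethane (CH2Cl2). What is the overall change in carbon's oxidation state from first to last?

Carbon oxidation states along the series — urea: +4, formamide: +2, chloroform: +2, hydrogen cyanide: +2, dichloromethane: 0.
Net change = 0 − (+4) = -4.

-4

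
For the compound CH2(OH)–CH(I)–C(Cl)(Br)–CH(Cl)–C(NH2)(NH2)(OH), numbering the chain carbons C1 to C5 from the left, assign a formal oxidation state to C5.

+3

C5 has one bond to C (0), one bond to N (+1), one bond to N (+1), one bond to O (+1).
Oxidation state = 0 + 1 + 1 + 1 = +3.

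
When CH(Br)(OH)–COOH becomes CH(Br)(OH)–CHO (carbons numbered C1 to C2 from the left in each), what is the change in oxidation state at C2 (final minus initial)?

Before: C2 has 1 bond to C, 3 bonds to O → oxidation state +3.
After: C2 has 1 bond to C, 1 bond to H, 2 bonds to O → oxidation state +1.
Δ = +1 − (+3) = -2, so this is a reduction at C2.

-2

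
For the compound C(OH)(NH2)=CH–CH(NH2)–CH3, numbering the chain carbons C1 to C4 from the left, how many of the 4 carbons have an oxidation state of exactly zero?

1

Tallying each carbon's bonds:
C1: 2C, 1O, 1N → 0 + 1 + 1 = +2
C2: 3C, 1H → 0 − 1 = -1
C3: 2C, 1H, 1N → 0 − 1 + 1 = 0
C4: 1C, 3H → 0 − 3 = -3
1 carbon (C3) meets the condition.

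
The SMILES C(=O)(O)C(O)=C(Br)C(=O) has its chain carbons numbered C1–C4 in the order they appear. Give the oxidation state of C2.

Assign +1 per bond to O/N/halogen, −1 per bond to H or an electropositive element, and 0 per bond to carbon.
C2 has one bond to C (0), a double bond to C (2×0 = 0), one bond to O (+1).
Oxidation state = 0 + 0 + 1 = +1.

+1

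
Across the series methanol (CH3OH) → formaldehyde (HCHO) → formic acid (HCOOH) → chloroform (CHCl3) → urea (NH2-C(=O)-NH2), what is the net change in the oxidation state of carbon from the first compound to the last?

Carbon oxidation states along the series — methanol: -2, formaldehyde: 0, formic acid: +2, chloroform: +2, urea: +4.
Net change = +4 − (-2) = +6.

+6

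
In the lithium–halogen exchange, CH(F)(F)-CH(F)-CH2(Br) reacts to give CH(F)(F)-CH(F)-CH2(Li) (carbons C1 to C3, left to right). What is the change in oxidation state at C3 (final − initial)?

Before: C3 has 1 bond to C, 2 bonds to H, 1 bond to Br → oxidation state -1.
After: C3 has 1 bond to C, 2 bonds to H, 1 bond to Li → oxidation state -3.
Δ = -3 − (-1) = -2, so this is a reduction at C3.

-2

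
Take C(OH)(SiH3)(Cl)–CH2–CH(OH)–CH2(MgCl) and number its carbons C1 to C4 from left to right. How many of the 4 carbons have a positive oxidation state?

1

Tallying each carbon's bonds:
C1: 1C, 1O, 1Cl, 1Si → 0 + 1 + 1 − 1 = +1
C2: 2C, 2H → 0 − 2 = -2
C3: 2C, 1H, 1O → 0 − 1 + 1 = 0
C4: 1C, 2H, 1Mg → 0 − 2 − 1 = -3
1 carbon (C1) meets the condition.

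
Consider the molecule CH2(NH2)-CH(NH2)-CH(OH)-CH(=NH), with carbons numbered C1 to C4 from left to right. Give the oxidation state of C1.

Each bond to a more electronegative atom (O, N, halogen) counts +1, each bond to a less electronegative atom (H, metal, B, Si) counts −1, and each C–C bond counts 0.
C1 has one bond to C (0), one bond to H (-1), one bond to N (+1), one bond to H (-1).
Oxidation state = 0 − 1 + 1 − 1 = -1.

-1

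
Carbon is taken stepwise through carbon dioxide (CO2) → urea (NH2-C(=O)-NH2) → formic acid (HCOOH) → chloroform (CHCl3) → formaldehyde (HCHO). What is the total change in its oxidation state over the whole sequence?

Carbon oxidation states along the series — carbon dioxide: +4, urea: +4, formic acid: +2, chloroform: +2, formaldehyde: 0.
Net change = 0 − (+4) = -4.

-4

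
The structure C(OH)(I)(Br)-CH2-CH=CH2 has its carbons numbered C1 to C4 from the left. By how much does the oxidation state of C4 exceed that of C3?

-1

C4: 2C, 2H → 0 − 2 = -2
C3: 3C, 1H → 0 − 1 = -1
Difference: -2 − (-1) = -1.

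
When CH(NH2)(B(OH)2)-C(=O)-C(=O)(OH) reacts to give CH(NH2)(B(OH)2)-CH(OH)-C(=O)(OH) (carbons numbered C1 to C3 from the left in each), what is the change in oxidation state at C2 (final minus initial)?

Before: C2 has 2 bonds to C, 2 bonds to O → oxidation state +2.
After: C2 has 2 bonds to C, 1 bond to H, 1 bond to O → oxidation state 0.
Δ = 0 − (+2) = -2, so this is a reduction at C2.

-2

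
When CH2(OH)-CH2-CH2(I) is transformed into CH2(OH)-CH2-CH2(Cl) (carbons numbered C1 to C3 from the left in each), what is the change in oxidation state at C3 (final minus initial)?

0

Before: C3 has 1 bond to C, 2 bonds to H, 1 bond to I → oxidation state -1.
After: C3 has 1 bond to C, 2 bonds to H, 1 bond to Cl → oxidation state -1.
Δ = -1 − (-1) = 0, so no net redox change at C3.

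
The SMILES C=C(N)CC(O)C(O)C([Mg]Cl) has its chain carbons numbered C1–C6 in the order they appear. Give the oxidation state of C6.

Assign +1 per bond to O/N/halogen, −1 per bond to H or an electropositive element, and 0 per bond to carbon.
C6 has one bond to C (0), one bond to Mg (-1), one bond to H (-1), one bond to H (-1).
Oxidation state = 0 − 1 − 1 − 1 = -3.

-3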